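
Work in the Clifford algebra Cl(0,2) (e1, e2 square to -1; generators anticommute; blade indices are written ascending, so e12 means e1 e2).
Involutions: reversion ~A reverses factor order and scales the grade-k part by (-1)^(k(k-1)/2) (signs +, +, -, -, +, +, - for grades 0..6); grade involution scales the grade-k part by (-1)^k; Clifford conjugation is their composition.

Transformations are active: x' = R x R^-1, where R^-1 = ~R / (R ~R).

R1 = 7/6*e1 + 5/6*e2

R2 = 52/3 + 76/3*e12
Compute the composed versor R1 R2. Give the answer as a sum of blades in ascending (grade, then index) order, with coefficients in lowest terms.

Distribute over the terms of R1 (each basis-blade product reordered to ascending indices, repeated generators contracted through their squares):
(7/6*e1) R2 = 182/9*e1 - 266/9*e2
(5/6*e2) R2 = 190/9*e1 + 130/9*e2
Summing the partial products and collecting blades:
Answer: 124/3*e1 - 136/9*e2


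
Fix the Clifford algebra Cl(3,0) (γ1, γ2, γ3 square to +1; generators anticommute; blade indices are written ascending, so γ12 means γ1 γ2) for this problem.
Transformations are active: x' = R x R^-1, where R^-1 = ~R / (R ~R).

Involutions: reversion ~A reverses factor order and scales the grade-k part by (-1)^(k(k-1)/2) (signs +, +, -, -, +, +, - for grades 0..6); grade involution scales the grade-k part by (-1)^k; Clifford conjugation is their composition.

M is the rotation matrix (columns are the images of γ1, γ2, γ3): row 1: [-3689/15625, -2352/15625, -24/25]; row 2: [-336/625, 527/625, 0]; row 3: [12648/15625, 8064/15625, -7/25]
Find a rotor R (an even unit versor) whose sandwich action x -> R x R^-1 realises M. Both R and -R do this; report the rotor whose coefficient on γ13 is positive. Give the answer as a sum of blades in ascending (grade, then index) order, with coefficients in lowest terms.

Method: write R = a + b12*γ12 + b13*γ13 + b23*γ23 with a^2 + b12^2 + b13^2 + b23^2 = 1 (so R^-1 = ~R). Expanding the columns R e_j ~R gives tr M = 4a^2 - 1 and, from the antisymmetric part, M21 - M12 = -4a*b12, M13 - M31 = 4a*b13, M32 - M23 = -4a*b23.
Here tr M = 5111/15625, so a^2 = (1 + tr M)/4 = 5184/15625 and a = ±72/125. Taking a = 72/125: M21 - M12 = -6048/15625, M13 - M31 = -27648/15625, M32 - M23 = 8064/15625, giving b12 = 21/125, b13 = -96/125, b23 = -28/125, i.e. R = 72/125 + 21/125*γ12 - 96/125*γ13 - 28/125*γ23.
Its γ13 coefficient is negative, so report the other preimage -R.
Answer: -72/125 - 21/125*γ12 + 96/125*γ13 + 28/125*γ23. Recall the cover is two-to-one: with M of trace 5111/15625, both preimages act alike, and the stated γ13 sign chooses the sheet.


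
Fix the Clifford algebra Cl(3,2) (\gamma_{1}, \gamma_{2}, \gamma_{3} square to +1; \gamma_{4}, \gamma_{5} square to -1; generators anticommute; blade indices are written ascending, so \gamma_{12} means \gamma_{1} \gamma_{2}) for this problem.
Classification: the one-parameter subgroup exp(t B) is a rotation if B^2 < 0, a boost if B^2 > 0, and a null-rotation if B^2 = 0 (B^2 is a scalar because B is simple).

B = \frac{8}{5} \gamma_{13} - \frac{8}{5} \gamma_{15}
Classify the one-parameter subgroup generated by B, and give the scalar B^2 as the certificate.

B^2 term by term: the squares give (\frac{8}{5})^2*(\gamma_{13})^2 + (-\frac{8}{5})^2*(\gamma_{15})^2 = \frac{64}{25}*(-1) + \frac{64}{25}*(+1) = 0 (each basis 2-blade squares to minus the product of its generators' squares); cross terms between blades sharing an index anticommute and cancel. So B^2 = 0.
Answer: null-rotation, certificate B^2 = 0. The class reads off the invariant scalar 0 directly.


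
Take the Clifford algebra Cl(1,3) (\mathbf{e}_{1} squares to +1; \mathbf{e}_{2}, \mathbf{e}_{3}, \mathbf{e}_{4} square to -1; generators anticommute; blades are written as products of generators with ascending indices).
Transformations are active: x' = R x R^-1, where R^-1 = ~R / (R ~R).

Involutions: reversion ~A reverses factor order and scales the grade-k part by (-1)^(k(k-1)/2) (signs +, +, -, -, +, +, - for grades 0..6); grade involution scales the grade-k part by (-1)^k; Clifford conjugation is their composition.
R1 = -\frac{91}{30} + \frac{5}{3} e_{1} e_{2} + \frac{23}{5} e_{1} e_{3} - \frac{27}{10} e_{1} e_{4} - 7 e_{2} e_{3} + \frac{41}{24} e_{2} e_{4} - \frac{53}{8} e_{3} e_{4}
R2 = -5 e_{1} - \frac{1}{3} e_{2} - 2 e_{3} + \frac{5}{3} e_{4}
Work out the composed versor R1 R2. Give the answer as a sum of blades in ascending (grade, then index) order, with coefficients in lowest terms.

Distribute over the terms of R2 (each basis-blade product reordered to ascending indices, repeated generators contracted through their squares):
R1 (-5 e_{1}) = \frac{91}{6} e_{1} + \frac{25}{3} e_{2} + 23 e_{3} - \frac{27}{2} e_{4} + 35 e_{1} e_{2} e_{3} - \frac{205}{24} e_{1} e_{2} e_{4} + \frac{265}{8} e_{1} e_{3} e_{4}
R1 (-\frac{1}{3} e_{2}) = \frac{5}{9} e_{1} + \frac{91}{90} e_{2} + \frac{7}{3} e_{3} - \frac{41}{72} e_{4} + \frac{23}{15} e_{1} e_{2} e_{3} - \frac{9}{10} e_{1} e_{2} e_{4} + \frac{53}{24} e_{2} e_{3} e_{4}
R1 (-2 e_{3}) = \frac{46}{5} e_{1} - 14 e_{2} + \frac{91}{15} e_{3} + \frac{53}{4} e_{4} - \frac{10}{3} e_{1} e_{2} e_{3} - \frac{27}{5} e_{1} e_{3} e_{4} + \frac{41}{12} e_{2} e_{3} e_{4}
R1 (\frac{5}{3} e_{4}) = \frac{9}{2} e_{1} - \frac{205}{72} e_{2} + \frac{265}{24} e_{3} - \frac{91}{18} e_{4} + \frac{25}{9} e_{1} e_{2} e_{4} + \frac{23}{3} e_{1} e_{3} e_{4} - \frac{35}{3} e_{2} e_{3} e_{4}
Summing the partial products and collecting blades:
Answer: \frac{1324}{45} e_{1} - \frac{2701}{360} e_{2} + \frac{5093}{120} e_{3} - \frac{47}{8} e_{4} + \frac{166}{5} e_{1} e_{2} e_{3} - \frac{2399}{360} e_{1} e_{2} e_{4} + \frac{4247}{120} e_{1} e_{3} e_{4} - \frac{145}{24} e_{2} e_{3} e_{4}


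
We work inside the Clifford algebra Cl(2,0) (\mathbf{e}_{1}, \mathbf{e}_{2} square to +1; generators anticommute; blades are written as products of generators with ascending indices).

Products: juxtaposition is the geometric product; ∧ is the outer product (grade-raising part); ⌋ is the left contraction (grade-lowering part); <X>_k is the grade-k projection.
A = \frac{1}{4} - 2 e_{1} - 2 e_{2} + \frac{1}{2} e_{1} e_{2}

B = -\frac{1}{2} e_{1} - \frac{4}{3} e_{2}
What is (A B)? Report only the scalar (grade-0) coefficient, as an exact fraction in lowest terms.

step 1: \frac{11}{3} - \frac{19}{24} e_{1} - \frac{1}{12} e_{2} + \frac{5}{3} e_{1} e_{2}
Answer: \frac{11}{3}


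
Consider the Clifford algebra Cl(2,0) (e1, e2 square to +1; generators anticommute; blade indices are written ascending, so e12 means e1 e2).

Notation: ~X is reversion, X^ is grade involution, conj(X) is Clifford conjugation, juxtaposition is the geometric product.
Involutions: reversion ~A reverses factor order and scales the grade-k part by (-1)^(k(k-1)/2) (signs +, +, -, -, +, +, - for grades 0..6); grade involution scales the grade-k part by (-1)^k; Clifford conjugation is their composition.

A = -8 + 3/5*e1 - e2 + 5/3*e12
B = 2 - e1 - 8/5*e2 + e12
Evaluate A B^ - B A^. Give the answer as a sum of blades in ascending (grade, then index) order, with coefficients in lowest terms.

first term: -56/3 - 47/15*e1 - 238/15*e2 - 203/75*e12
second term: -56/3 + 157/15*e1 + 206/15*e2 - 497/75*e12
Answer: -68/5*e1 - 148/5*e2 + 98/25*e12


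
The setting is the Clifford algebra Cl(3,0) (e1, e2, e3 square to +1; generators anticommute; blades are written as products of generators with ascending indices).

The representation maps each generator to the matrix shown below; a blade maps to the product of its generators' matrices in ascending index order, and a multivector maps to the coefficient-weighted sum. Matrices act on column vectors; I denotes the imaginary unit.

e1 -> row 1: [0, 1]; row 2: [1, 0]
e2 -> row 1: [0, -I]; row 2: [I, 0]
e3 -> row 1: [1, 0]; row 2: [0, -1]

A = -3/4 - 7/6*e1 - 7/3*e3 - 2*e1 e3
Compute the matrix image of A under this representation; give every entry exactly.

Bivector images (products of the table entries): rho(e1 e3) = rho(e1)rho(e3) = row 1: [0, -1]; row 2: [1, 0].
M = (-3/4)*1 + (-7/6)*rho(e1) + (-7/3)*rho(e3) + (-2)*rho(e1 e3), summed entrywise (1 is the identity matrix):
Answer: row 1: [-37/12, 5/6]; row 2: [-19/6, 19/12]


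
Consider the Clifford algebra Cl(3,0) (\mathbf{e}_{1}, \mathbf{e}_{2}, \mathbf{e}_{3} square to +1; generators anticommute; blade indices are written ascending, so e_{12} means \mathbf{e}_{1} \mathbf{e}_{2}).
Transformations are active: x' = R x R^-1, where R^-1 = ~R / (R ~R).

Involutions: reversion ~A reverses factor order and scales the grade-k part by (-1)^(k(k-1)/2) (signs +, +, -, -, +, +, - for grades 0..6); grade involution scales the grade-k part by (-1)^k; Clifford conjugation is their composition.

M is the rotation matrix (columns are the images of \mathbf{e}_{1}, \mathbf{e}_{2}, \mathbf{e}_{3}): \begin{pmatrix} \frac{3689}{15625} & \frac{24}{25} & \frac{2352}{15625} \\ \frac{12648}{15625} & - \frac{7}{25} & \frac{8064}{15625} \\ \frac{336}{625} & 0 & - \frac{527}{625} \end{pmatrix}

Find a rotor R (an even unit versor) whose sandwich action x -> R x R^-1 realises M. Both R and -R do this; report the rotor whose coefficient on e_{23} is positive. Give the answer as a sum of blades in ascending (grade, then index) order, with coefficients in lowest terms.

Method: write R = a + b12*e_{12} + b13*e_{13} + b23*e_{23} with a^2 + b12^2 + b13^2 + b23^2 = 1 (so R^-1 = ~R). Expanding the columns R e_j ~R gives tr M = 4a^2 - 1 and, from the antisymmetric part, M21 - M12 = -4a*b12, M13 - M31 = 4a*b13, M32 - M23 = -4a*b23.
Here tr M = -\frac{13861}{15625}, so a^2 = (1 + tr M)/4 = \frac{441}{15625} and a = ±\frac{21}{125}. Taking a = \frac{21}{125}: M21 - M12 = -\frac{2352}{15625}, M13 - M31 = -\frac{6048}{15625}, M32 - M23 = -\frac{8064}{15625}, giving b12 = \frac{28}{125}, b13 = -\frac{72}{125}, b23 = \frac{96}{125}, i.e. R = \frac{21}{125} + \frac{28}{125} e_{12} - \frac{72}{125} e_{13} + \frac{96}{125} e_{23}.
Its e_{23} coefficient is already positive.
Answer: \frac{21}{125} + \frac{28}{125} e_{12} - \frac{72}{125} e_{13} + \frac{96}{125} e_{23}. Uniqueness: Spin(3) -> SO(3) maps R and -R to the same rotation of trace -\frac{13861}{15625}; fixing the sign of the e_{23} coefficient removes the ambiguity.


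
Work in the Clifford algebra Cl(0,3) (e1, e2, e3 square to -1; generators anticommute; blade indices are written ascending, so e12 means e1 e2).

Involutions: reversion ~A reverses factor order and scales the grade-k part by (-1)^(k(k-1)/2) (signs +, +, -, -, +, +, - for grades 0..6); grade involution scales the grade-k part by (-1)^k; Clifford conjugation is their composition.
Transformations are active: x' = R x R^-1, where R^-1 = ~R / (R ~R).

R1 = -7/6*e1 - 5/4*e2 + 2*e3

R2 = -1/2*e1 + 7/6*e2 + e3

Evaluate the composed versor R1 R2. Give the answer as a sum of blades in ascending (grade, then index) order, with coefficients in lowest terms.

Distribute over the terms of R1 (each basis-blade product reordered to ascending indices, repeated generators contracted through their squares):
(-7/6*e1) R2 = -7/12 - 49/36*e12 - 7/6*e13
(-5/4*e2) R2 = 35/24 - 5/8*e12 - 5/4*e23
(2*e3) R2 = -2 + e13 - 7/3*e23
Summing the partial products and collecting blades:
Answer: -9/8 - 143/72*e12 - 1/6*e13 - 43/12*e23


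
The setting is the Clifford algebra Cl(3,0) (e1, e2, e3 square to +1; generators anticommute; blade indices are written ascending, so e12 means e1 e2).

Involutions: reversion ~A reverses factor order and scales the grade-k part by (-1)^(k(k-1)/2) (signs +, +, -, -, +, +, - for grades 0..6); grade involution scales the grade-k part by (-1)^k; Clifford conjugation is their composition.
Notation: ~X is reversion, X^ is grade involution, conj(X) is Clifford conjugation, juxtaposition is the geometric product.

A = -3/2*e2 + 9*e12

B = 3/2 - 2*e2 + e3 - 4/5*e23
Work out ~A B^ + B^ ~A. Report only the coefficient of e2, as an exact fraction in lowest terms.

first term: -3 - 18*e1 - 9/4*e2 + 6/5*e3 - 27/2*e12 + 36/5*e13 + 3/2*e23 + 9*e123
second term: -3 + 18*e1 - 9/4*e2 - 6/5*e3 - 27/2*e12 - 36/5*e13 - 3/2*e23 + 9*e123
Answer: -9/2


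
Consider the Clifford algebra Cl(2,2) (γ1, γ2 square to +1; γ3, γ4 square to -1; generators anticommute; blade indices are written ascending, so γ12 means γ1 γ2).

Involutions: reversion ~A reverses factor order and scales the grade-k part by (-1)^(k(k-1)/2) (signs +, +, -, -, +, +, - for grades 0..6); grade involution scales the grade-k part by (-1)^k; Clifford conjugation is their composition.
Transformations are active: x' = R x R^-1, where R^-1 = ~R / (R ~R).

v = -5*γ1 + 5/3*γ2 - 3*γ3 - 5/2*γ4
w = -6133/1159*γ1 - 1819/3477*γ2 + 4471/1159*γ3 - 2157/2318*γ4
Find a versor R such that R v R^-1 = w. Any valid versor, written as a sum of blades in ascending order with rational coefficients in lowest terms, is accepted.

The midline construction: v and w both square to 451/36, so reflecting in their sum -11928/1159*γ1 + 3976/3477*γ2 + 994/1159*γ3 - 3976/1159*γ4 exchanges them.
Answer: -11928/1159*γ1 + 3976/3477*γ2 + 994/1159*γ3 - 3976/1159*γ4


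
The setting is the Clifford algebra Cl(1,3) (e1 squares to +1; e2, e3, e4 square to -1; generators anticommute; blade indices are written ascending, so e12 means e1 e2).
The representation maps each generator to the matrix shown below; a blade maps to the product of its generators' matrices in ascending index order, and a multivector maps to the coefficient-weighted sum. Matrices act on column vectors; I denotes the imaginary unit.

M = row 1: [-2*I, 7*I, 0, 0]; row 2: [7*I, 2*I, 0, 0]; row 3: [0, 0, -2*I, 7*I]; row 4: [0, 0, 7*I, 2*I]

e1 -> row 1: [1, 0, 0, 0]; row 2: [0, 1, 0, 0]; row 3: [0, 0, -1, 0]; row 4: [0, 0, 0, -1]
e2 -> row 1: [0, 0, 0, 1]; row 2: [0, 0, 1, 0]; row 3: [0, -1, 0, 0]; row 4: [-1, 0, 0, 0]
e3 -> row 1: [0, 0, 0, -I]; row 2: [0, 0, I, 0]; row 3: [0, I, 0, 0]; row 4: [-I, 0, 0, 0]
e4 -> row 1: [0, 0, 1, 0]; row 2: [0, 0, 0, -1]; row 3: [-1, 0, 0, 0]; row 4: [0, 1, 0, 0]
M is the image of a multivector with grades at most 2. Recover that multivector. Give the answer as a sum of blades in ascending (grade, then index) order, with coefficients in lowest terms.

Method: the blade images are trace-orthogonal — tr(rho(e_A) rho(e_B)^-1) = 4 if A = B and 0 otherwise — and rho(e_A)^-1 = (e_A)^2 * rho(e_A) with (e_A)^2 = +1 or -1, so the coefficient of e_A in the preimage is (e_A)^2 * tr(M rho(e_A))/4.
Nonzero projections over blades of grade <= 2: e23: (e23)^2 = -1, tr(M rho(e23)) = -8, coefficient 2; e34: (e34)^2 = -1, tr(M rho(e34)) = 28, coefficient -7. Every other blade of grade <= 2 projects to 0.
Answer: 2*e23 - 7*e34


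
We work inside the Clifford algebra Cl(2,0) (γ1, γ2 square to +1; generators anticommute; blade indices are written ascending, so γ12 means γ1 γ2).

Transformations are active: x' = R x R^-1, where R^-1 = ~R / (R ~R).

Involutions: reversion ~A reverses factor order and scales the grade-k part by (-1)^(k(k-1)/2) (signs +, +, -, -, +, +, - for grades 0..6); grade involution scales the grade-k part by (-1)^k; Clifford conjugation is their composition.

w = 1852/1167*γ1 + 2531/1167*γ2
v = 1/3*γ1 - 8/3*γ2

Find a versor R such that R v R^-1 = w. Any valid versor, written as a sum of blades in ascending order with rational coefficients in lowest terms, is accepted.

R = v + w = 747/389*γ1 - 581/1167*γ2 works: the equal norms (65/9) guarantee its sandwich swaps v into w.
Answer: 747/389*γ1 - 581/1167*γ2


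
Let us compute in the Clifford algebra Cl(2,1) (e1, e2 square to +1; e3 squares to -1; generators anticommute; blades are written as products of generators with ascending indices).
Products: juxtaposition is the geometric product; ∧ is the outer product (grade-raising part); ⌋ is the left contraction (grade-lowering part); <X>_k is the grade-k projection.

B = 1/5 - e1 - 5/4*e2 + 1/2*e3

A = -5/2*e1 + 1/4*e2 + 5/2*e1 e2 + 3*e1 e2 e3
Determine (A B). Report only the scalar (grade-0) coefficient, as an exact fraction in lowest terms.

step 1: 35/16 - 29/8*e1 + 51/20*e2 + 19/8*e1 e2 + 5/2*e1 e3 - 23/8*e2 e3 + 37/20*e1 e2 e3
Answer: 35/16


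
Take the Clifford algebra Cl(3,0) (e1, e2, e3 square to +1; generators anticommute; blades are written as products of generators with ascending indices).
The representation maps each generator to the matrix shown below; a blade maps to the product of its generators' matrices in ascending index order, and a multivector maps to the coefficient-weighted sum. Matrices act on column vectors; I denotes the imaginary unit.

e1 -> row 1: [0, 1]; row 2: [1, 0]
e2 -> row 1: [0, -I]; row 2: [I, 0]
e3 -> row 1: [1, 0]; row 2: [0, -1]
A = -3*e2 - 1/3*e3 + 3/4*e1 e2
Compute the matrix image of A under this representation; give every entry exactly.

Bivector images (products of the table entries): rho(e1 e2) = rho(e1)rho(e2) = row 1: [I, 0]; row 2: [0, -I].
M = (-3)*rho(e2) + (-1/3)*rho(e3) + (3/4)*rho(e1 e2), summed entrywise:
Answer: row 1: [-1/3 + 3*I/4, 3*I]; row 2: [-3*I, 1/3 - 3*I/4]


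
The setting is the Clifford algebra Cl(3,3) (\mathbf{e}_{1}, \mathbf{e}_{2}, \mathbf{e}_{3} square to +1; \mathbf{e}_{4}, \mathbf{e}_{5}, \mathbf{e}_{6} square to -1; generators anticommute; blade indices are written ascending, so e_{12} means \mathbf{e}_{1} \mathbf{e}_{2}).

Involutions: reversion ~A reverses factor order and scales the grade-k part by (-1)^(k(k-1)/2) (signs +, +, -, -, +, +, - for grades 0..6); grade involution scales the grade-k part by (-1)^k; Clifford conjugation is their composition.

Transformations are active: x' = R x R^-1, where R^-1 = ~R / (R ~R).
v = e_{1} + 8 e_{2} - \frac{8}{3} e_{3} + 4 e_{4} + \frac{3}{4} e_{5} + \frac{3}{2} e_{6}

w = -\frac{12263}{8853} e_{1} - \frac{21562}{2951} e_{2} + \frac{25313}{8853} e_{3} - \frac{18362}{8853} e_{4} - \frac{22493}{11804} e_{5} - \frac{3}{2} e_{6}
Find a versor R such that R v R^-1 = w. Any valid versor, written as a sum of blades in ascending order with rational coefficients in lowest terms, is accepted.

Equal squares first: v^2 = w^2 = \frac{7675}{144}. Then v + w = -\frac{3410}{8853} e_{1} + \frac{2046}{2951} e_{2} + \frac{1705}{8853} e_{3} + \frac{17050}{8853} e_{4} - \frac{3410}{2951} e_{5} is a versor taking v to w, provided it is invertible.
Answer: -\frac{3410}{8853} e_{1} + \frac{2046}{2951} e_{2} + \frac{1705}{8853} e_{3} + \frac{17050}{8853} e_{4} - \frac{3410}{2951} e_{5}


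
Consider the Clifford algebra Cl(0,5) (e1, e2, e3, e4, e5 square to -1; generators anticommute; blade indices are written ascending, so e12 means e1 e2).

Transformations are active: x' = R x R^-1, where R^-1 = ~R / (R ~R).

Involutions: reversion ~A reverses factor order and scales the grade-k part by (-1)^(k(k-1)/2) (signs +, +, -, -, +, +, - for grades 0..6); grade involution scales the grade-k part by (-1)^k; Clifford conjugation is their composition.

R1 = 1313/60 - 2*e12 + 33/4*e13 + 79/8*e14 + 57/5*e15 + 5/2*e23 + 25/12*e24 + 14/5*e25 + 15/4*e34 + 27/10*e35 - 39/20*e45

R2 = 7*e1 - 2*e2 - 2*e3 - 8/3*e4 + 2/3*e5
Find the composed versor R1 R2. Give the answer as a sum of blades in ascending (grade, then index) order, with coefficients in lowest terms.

Distribute over the terms of R2 (each basis-blade product reordered to ascending indices, repeated generators contracted through their squares):
R1 (7*e1) = 9191/60*e1 - 14*e2 + 231/4*e3 + 553/8*e4 + 399/5*e5 + 35/2*e123 + 175/12*e124 + 98/5*e125 + 105/4*e134 + 189/10*e135 - 273/20*e145
R1 (-2*e2) = -4*e1 - 1313/30*e2 - 5*e3 - 25/6*e4 - 28/5*e5 + 33/2*e123 + 79/4*e124 + 114/5*e125 - 15/2*e234 - 27/5*e235 + 39/10*e245
R1 (-2*e3) = 33/2*e1 + 5*e2 - 1313/30*e3 - 15/2*e4 - 27/5*e5 + 4*e123 + 79/4*e134 + 114/5*e135 + 25/6*e234 + 28/5*e235 + 39/10*e345
R1 (-8/3*e4) = 79/3*e1 + 50/9*e2 + 10*e3 - 2626/45*e4 + 26/5*e5 + 16/3*e124 - 22*e134 + 152/5*e145 - 20/3*e234 + 112/15*e245 + 36/5*e345
R1 (2/3*e5) = -38/5*e1 - 28/15*e2 - 9/5*e3 + 13/10*e4 + 1313/90*e5 - 4/3*e125 + 11/2*e135 + 79/12*e145 + 5/3*e235 + 25/18*e245 + 5/2*e345
Summing the partial products and collecting blades:
Answer: 2213/12*e1 - 4417/90*e2 + 1031/60*e3 + 29/72*e4 + 7973/90*e5 + 38*e123 + 119/3*e124 + 616/15*e125 + 24*e134 + 236/5*e135 + 70/3*e145 - 10*e234 + 28/15*e235 + 574/45*e245 + 68/5*e345


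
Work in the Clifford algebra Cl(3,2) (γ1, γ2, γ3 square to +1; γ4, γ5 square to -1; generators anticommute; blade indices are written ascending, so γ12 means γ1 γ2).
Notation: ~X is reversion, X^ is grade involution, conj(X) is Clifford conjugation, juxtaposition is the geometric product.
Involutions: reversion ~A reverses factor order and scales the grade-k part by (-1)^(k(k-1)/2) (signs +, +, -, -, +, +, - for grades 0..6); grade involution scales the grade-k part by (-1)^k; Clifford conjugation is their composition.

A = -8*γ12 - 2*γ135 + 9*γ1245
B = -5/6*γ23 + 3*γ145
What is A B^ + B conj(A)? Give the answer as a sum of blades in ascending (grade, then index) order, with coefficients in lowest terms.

first term: -27*γ2 + 20/3*γ13 + 6*γ34 - 5/3*γ125 - 24*γ245 - 15/2*γ1345
second term: -27*γ2 + 20/3*γ13 + 6*γ34 + 5/3*γ125 + 24*γ245 + 15/2*γ1345
Answer: -54*γ2 + 40/3*γ13 + 12*γ34


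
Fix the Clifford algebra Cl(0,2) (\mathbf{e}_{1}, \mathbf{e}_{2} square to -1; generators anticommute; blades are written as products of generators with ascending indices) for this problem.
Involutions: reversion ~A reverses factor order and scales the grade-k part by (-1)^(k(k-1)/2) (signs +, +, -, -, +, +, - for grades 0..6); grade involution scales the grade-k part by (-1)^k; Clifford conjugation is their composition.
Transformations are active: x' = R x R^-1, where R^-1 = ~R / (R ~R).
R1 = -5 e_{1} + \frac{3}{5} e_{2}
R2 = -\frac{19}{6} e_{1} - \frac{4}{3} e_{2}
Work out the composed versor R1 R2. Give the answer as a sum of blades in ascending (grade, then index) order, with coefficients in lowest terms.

Distribute over the terms of R1 (each basis-blade product reordered to ascending indices, repeated generators contracted through their squares):
(-5 e_{1}) R2 = -\frac{95}{6} + \frac{20}{3} e_{1} e_{2}
(\frac{3}{5} e_{2}) R2 = \frac{4}{5} + \frac{19}{10} e_{1} e_{2}
Summing the partial products and collecting blades:
Answer: -\frac{451}{30} + \frac{257}{30} e_{1} e_{2}


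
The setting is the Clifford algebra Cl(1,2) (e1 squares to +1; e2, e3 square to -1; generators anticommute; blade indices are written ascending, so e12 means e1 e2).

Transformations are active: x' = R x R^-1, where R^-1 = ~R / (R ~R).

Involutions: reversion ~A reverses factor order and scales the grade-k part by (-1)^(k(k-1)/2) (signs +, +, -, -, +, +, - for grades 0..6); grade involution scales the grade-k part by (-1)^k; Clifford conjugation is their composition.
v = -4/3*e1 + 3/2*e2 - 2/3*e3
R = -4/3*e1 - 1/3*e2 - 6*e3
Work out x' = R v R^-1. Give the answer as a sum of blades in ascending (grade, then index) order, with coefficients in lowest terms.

~R = -4/3*e1 - 1/3*e2 - 6*e3, and R ~R = -103/3, so R^-1 = ~R / (-103/3).
R v = -31/18 - 22/9*e12 - 64/9*e13 + 83/9*e23
Answer: 1112/927*e1 - 2843/1854*e2 + 20/309*e3


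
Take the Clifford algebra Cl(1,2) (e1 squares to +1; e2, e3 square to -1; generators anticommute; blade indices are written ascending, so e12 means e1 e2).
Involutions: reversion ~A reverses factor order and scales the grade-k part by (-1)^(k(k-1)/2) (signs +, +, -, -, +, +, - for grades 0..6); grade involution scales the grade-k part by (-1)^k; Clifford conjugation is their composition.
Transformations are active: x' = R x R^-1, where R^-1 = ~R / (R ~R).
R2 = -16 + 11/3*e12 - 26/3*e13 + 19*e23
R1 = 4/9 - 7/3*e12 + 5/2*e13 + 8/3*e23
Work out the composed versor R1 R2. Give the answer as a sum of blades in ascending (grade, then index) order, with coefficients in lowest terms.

Distribute over the terms of R1 (each basis-blade product reordered to ascending indices, repeated generators contracted through their squares):
(4/9) R2 = -64/9 + 44/27*e12 - 104/27*e13 + 76/9*e23
(-7/3*e12) R2 = -77/9 + 112/3*e12 + 133/3*e13 - 182/9*e23
(5/2*e13) R2 = -65/3 + 95/2*e12 - 40*e13 + 55/6*e23
(8/3*e23) R2 = -152/3 + 208/9*e12 + 88/9*e13 - 128/3*e23
Summing the partial products and collecting blades:
Answer: -88 + 5917/54*e12 + 277/27*e13 - 815/18*e23


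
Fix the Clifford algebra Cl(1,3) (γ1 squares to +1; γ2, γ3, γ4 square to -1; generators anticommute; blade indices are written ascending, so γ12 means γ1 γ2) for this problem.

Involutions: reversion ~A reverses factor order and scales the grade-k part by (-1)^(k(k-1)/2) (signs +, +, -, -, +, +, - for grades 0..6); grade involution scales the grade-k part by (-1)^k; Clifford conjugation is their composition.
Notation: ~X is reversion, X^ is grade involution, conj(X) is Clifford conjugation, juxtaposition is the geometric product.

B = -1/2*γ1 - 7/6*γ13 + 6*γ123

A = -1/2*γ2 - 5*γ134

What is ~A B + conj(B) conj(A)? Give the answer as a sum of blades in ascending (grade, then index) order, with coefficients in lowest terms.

first term: -35/6*γ4 - 1/4*γ12 - 3*γ13 + 30*γ24 - 5/2*γ34 - 7/12*γ123
second term: -35/6*γ4 + 1/4*γ12 + 3*γ13 + 30*γ24 - 5/2*γ34 - 7/12*γ123
Answer: -35/3*γ4 + 60*γ24 - 5*γ34 - 7/6*γ123


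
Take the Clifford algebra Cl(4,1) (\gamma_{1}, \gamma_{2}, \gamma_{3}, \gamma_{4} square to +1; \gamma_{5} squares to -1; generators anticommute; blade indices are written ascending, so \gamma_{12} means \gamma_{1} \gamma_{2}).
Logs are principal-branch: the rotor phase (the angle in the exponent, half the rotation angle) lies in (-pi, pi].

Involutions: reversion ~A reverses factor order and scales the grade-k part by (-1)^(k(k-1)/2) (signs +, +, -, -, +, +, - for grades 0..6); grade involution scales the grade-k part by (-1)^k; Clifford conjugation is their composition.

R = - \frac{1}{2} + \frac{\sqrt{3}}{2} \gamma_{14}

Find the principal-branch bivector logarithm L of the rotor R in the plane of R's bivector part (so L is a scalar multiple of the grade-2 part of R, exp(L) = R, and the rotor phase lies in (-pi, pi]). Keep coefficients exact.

The scalar part of R is - \frac{1}{2}, so the principal-branch rotor phase is pinned; divide the bivector part by its sine to get the unit plane — L is the phase times that plane.
Concretely: cos(phase) = - \frac{1}{2} gives phase = ±\frac{2 \pi}{3}, and since phase/sin(phase) is even the sign is immaterial: L = (phase/sin(phase)) * <R>_2 = (\frac{4 \sqrt{3} \pi}{9}) * <R>_2.
Answer: \frac{2 \pi}{3} \gamma_{14}


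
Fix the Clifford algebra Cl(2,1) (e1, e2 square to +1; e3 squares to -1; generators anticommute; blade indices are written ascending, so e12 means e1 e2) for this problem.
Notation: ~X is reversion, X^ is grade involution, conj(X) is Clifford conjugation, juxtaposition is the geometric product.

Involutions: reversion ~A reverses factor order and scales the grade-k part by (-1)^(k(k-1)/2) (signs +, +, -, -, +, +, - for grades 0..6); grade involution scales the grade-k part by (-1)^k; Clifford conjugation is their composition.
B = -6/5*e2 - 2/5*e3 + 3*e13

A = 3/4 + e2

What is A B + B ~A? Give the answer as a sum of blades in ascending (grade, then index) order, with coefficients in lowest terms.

first term: -6/5 - 9/10*e2 - 3/10*e3 + 9/4*e13 - 2/5*e23 - 3*e123
second term: -6/5 - 9/10*e2 - 3/10*e3 + 9/4*e13 + 2/5*e23 - 3*e123
Answer: -12/5 - 9/5*e2 - 3/5*e3 + 9/2*e13 - 6*e123


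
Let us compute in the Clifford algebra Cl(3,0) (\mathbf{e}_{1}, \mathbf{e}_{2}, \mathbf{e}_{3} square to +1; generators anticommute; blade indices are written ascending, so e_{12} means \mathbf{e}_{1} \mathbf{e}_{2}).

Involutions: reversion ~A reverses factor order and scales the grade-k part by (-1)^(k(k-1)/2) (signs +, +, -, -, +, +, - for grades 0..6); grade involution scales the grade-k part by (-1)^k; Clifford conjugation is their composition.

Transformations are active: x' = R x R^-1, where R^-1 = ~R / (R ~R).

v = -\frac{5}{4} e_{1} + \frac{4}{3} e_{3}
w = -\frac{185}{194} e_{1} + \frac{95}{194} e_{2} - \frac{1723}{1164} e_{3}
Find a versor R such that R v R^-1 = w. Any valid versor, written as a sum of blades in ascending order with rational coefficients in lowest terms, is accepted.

Reasoning: v^2 = w^2 = \frac{481}{144} since conjugation preserves the quadratic form; R = v + w = -\frac{855}{388} e_{1} + \frac{95}{194} e_{2} - \frac{57}{388} e_{3} is then valid when invertible, keeping its own part and reversing (v - w)/2.
Answer: -\frac{855}{388} e_{1} + \frac{95}{194} e_{2} - \frac{57}{388} e_{3}


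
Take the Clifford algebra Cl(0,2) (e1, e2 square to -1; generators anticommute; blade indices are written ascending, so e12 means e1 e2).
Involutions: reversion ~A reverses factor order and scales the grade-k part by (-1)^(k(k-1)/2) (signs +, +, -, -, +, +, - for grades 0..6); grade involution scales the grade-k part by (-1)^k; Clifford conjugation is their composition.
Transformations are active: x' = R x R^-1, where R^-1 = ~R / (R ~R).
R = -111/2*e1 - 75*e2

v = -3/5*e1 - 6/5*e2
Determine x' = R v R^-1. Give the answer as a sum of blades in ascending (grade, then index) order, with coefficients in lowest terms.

~R = -111/2*e1 - 75*e2, and R ~R = -34821/4, so R^-1 = ~R / (-34821/4).
R v = -1233/10 + 108/5*e12
Answer: -18807/19345*e1 - 17886/19345*e2


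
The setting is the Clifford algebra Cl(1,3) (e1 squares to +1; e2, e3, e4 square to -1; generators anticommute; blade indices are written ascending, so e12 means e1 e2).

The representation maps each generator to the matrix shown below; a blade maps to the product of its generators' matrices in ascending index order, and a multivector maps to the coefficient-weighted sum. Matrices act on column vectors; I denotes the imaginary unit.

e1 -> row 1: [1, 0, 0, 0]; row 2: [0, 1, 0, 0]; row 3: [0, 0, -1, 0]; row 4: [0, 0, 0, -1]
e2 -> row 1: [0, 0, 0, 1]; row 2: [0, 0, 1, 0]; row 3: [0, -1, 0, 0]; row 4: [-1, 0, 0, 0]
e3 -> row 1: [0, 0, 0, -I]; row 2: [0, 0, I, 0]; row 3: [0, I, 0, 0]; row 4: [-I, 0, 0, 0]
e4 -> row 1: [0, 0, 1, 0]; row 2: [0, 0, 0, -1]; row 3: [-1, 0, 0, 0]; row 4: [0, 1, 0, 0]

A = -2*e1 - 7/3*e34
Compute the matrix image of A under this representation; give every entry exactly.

Bivector images (products of the table entries): rho(e34) = rho(e3)rho(e4) = row 1: [0, -I, 0, 0]; row 2: [-I, 0, 0, 0]; row 3: [0, 0, 0, -I]; row 4: [0, 0, -I, 0].
M = (-2)*rho(e1) + (-7/3)*rho(e34), summed entrywise:
Answer: row 1: [-2, 7*I/3, 0, 0]; row 2: [7*I/3, -2, 0, 0]; row 3: [0, 0, 2, 7*I/3]; row 4: [0, 0, 7*I/3, 2]


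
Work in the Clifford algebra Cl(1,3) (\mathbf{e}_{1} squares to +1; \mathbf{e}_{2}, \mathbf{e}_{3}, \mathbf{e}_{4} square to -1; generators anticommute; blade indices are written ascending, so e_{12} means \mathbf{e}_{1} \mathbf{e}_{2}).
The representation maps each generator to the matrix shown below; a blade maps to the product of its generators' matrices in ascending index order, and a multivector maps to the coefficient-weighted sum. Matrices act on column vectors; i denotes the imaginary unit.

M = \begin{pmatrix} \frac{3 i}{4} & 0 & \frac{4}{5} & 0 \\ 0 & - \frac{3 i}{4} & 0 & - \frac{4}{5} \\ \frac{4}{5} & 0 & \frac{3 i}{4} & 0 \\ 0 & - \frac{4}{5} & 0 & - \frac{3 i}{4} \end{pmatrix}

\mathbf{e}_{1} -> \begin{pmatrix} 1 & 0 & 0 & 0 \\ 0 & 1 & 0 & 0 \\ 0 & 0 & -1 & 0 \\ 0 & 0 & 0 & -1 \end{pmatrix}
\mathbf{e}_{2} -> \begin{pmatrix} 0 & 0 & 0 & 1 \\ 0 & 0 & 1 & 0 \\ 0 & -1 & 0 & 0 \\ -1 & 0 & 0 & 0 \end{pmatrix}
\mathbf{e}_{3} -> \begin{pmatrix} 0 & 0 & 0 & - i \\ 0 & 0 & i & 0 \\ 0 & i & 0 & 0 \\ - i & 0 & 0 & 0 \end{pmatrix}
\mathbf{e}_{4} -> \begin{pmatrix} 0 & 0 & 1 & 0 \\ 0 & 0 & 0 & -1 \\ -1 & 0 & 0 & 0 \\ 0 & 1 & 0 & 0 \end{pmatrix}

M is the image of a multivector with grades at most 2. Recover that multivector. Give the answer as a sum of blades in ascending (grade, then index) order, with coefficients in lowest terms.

Method: the blade images are trace-orthogonal — tr(rho(e_A) rho(e_B)^-1) = 4 if A = B and 0 otherwise — and rho(e_A)^-1 = (e_A)^2 * rho(e_A) with (e_A)^2 = +1 or -1, so the coefficient of e_A in the preimage is (e_A)^2 * tr(M rho(e_A))/4.
Nonzero projections over blades of grade <= 2: e_{14}: (e_{14})^2 = +1, tr(M rho(e_{14})) = \frac{16}{5}, coefficient \frac{4}{5}; e_{23}: (e_{23})^2 = -1, tr(M rho(e_{23})) = 3, coefficient -\frac{3}{4}. Every other blade of grade <= 2 projects to 0.
Answer: \frac{4}{5} e_{14} - \frac{3}{4} e_{23}


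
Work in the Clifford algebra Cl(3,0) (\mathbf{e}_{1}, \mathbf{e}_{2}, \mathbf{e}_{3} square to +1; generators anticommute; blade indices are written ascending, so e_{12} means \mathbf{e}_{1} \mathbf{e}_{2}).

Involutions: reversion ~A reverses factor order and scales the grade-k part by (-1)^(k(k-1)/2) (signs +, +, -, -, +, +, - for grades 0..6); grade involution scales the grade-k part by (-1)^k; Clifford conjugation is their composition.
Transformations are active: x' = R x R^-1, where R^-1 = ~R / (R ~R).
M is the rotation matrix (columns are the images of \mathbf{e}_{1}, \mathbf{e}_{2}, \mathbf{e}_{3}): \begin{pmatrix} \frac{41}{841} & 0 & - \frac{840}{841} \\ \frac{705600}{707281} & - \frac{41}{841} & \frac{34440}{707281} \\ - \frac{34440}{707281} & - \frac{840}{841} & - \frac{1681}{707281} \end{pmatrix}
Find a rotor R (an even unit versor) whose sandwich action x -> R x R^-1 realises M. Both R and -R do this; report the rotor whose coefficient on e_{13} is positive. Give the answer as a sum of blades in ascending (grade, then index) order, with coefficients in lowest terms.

Method: write R = a + b12*e_{12} + b13*e_{13} + b23*e_{23} with a^2 + b12^2 + b13^2 + b23^2 = 1 (so R^-1 = ~R). Expanding the columns R e_j ~R gives tr M = 4a^2 - 1 and, from the antisymmetric part, M21 - M12 = -4a*b12, M13 - M31 = 4a*b13, M32 - M23 = -4a*b23.
Here tr M = -\frac{1681}{707281}, so a^2 = (1 + tr M)/4 = \frac{176400}{707281} and a = ±\frac{420}{841}. Taking a = \frac{420}{841}: M21 - M12 = \frac{705600}{707281}, M13 - M31 = -\frac{672000}{707281}, M32 - M23 = -\frac{740880}{707281}, giving b12 = -\frac{420}{841}, b13 = -\frac{400}{841}, b23 = \frac{441}{841}, i.e. R = \frac{420}{841} - \frac{420}{841} e_{12} - \frac{400}{841} e_{13} + \frac{441}{841} e_{23}.
Its e_{13} coefficient is negative, so report the other preimage -R.
Answer: -\frac{420}{841} + \frac{420}{841} e_{12} + \frac{400}{841} e_{13} - \frac{441}{841} e_{23}. Uniqueness: Spin(3) -> SO(3) maps R and -R to the same rotation of trace -\frac{1681}{707281}; fixing the sign of the e_{13} coefficient removes the ambiguity.


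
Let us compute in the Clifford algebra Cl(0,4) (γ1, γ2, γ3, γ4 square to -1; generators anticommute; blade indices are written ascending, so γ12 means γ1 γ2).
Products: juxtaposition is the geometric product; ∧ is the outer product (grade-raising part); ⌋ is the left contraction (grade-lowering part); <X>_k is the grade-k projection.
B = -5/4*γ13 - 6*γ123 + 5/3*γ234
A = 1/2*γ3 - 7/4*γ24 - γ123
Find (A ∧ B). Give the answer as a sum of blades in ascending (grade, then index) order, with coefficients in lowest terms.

step 1: -35/16*γ1234
Answer: -35/16*γ1234


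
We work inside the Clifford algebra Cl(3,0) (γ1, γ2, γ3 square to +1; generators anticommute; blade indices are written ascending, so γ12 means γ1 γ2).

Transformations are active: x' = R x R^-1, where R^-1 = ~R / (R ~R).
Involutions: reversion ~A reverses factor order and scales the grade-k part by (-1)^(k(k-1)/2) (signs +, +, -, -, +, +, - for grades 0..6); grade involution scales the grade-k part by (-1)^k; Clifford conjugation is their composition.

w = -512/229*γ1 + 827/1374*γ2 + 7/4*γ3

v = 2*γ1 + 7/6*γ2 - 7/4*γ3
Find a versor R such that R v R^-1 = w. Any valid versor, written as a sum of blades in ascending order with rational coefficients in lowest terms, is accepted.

Since q(v) = q(w) = 1213/144, the sum R = v + w = -54/229*γ1 + 405/229*γ2 does the job whenever invertible.
Answer: -54/229*γ1 + 405/229*γ2


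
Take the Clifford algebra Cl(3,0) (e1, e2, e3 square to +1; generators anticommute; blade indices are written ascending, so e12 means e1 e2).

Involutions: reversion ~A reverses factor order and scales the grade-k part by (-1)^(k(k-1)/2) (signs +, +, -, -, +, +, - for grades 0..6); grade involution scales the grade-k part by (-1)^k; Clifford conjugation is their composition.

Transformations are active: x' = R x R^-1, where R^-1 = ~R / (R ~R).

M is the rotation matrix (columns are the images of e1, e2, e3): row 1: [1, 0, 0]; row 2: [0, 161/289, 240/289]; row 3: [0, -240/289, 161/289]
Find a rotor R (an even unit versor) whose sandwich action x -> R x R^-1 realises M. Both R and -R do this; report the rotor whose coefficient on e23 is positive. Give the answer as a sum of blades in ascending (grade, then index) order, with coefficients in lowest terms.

Method: write R = a + b12*e12 + b13*e13 + b23*e23 with a^2 + b12^2 + b13^2 + b23^2 = 1 (so R^-1 = ~R). Expanding the columns R e_j ~R gives tr M = 4a^2 - 1 and, from the antisymmetric part, M21 - M12 = -4a*b12, M13 - M31 = 4a*b13, M32 - M23 = -4a*b23.
Here tr M = 611/289, so a^2 = (1 + tr M)/4 = 225/289 and a = ±15/17. Taking a = 15/17: M21 - M12 = 0, M13 - M31 = 0, M32 - M23 = -480/289, giving b12 = 0, b13 = 0, b23 = 8/17, i.e. R = 15/17 + 8/17*e23.
Its e23 coefficient is already positive.
Answer: 15/17 + 8/17*e23. Recall the cover is two-to-one: with M of trace 611/289, both preimages act alike, and the stated e23 sign chooses the sheet.


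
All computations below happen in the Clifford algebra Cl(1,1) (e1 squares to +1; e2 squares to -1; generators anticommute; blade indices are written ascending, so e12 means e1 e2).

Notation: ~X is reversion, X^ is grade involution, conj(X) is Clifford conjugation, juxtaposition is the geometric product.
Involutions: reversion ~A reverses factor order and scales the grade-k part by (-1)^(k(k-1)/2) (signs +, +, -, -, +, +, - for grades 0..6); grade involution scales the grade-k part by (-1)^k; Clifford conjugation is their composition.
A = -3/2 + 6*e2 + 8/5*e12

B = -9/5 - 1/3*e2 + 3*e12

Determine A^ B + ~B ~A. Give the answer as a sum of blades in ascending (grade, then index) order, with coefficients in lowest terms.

first term: 11/2 - 262/15*e1 + 113/10*e2 - 369/50*e12
second term: 19/2 + 278/15*e1 - 103/10*e2 + 369/50*e12
Answer: 15 + 16/15*e1 + e2


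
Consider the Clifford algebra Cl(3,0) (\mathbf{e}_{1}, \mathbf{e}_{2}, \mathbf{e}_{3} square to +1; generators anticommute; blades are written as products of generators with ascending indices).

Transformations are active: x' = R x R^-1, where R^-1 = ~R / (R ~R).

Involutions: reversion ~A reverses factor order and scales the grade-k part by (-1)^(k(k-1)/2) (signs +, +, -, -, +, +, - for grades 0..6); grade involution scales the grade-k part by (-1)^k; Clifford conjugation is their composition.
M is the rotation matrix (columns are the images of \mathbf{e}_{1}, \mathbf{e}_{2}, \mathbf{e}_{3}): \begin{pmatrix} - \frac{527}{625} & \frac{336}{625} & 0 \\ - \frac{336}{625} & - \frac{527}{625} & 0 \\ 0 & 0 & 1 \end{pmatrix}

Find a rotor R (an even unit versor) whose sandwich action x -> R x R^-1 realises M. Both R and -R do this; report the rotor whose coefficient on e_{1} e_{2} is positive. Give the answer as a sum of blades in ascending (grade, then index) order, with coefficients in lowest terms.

Method: write R = a + b12*e_{1} e_{2} + b13*e_{1} e_{3} + b23*e_{2} e_{3} with a^2 + b12^2 + b13^2 + b23^2 = 1 (so R^-1 = ~R). Expanding the columns R e_j ~R gives tr M = 4a^2 - 1 and, from the antisymmetric part, M21 - M12 = -4a*b12, M13 - M31 = 4a*b13, M32 - M23 = -4a*b23.
Here tr M = -\frac{429}{625}, so a^2 = (1 + tr M)/4 = \frac{49}{625} and a = ±\frac{7}{25}. Taking a = \frac{7}{25}: M21 - M12 = -\frac{672}{625}, M13 - M31 = 0, M32 - M23 = 0, giving b12 = \frac{24}{25}, b13 = 0, b23 = 0, i.e. R = \frac{7}{25} + \frac{24}{25} e_{1} e_{2}.
Its e_{1} e_{2} coefficient is already positive.
Answer: \frac{7}{25} + \frac{24}{25} e_{1} e_{2}. Recall the cover is two-to-one: with M of trace -\frac{429}{625}, both preimages act alike, and the stated e_{1} e_{2} sign chooses the sheet.


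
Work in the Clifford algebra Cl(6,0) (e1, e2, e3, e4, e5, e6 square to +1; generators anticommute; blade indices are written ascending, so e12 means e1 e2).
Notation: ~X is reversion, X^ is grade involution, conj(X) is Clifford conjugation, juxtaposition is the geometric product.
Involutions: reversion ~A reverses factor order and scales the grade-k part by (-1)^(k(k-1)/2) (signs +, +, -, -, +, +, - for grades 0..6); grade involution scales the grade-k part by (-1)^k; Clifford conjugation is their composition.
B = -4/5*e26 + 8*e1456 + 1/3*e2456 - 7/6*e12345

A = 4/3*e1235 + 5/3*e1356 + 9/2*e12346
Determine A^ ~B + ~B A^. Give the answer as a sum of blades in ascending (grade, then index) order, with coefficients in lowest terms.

first term: 14/9*e4 + 40/3*e34 - 21/4*e56 + 18/5*e134 + 3/2*e135 - 36*e235 + 35/18*e246 + 5/9*e1234 - 4/3*e1235 - 4/9*e1346 + 16/15*e1356 + 32/3*e2346
second term: 14/9*e4 - 40/3*e34 + 21/4*e56 + 18/5*e134 - 3/2*e135 + 36*e235 - 35/18*e246 + 5/9*e1234 + 4/3*e1235 - 4/9*e1346 - 16/15*e1356 + 32/3*e2346
Answer: 28/9*e4 + 36/5*e134 + 10/9*e1234 - 8/9*e1346 + 64/3*e2346
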